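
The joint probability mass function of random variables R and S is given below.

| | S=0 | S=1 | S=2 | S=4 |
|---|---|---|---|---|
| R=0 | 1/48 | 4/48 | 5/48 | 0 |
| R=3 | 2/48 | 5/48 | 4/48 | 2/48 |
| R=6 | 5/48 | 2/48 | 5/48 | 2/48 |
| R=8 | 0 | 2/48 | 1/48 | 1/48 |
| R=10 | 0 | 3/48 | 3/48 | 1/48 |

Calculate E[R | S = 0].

9/2

P(S = 0) = 1/6.
Σ R·P over the event = 0·(1/48) + 3·(2/48) + 6·(5/48) = 3/4.
E[R | S = 0] = (3/4) / (1/6) = 9/2.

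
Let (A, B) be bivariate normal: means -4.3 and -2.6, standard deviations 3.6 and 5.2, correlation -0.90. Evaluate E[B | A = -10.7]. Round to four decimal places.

5.7200

For a bivariate normal, E[B | A=x] = μ_B + ρ·(σ_B/σ_A)·(x − μ_A).
E[B | A=-10.7] = -2.6 + (-0.90)·(5.2/3.6)·(-10.7 − (-4.3)) = -2.6 + (-1.3)·(-6.4) = 5.7200.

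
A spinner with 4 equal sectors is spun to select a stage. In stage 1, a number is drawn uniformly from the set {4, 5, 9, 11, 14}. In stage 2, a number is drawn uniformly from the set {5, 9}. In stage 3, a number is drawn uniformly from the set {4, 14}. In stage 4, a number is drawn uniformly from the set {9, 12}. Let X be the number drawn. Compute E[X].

351/40

E[X | stage 1] = (4+5+9+11+14)/5 = 43/5.
E[X | stage 2] = (5+9)/2 = 7.
E[X | stage 3] = (4+14)/2 = 9.
E[X | stage 4] = (9+12)/2 = 21/2.
E[X] = (1/4)·(43/5) + (1/4)·(7) + (1/4)·(9) + (1/4)·(21/2) = 351/40.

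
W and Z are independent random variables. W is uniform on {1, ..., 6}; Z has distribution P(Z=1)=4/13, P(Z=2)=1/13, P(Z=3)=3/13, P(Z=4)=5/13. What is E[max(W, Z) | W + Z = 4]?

23/8

P(W + Z = 4) = 4/39.
Summing max(W,Z)·P(x,y) over outcomes with W + Z = 4 gives 23/78.
E[max(W, Z) | W + Z = 4] = (23/78) / (4/39) = 23/8.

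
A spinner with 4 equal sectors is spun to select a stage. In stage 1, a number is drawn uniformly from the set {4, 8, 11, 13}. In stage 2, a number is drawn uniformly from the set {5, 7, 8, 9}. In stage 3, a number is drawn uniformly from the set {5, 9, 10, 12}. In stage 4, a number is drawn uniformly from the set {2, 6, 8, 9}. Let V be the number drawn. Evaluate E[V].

E[V | stage 1] = (4+8+11+13)/4 = 9.
E[V | stage 2] = (5+7+8+9)/4 = 29/4.
E[V | stage 3] = (5+9+10+12)/4 = 9.
E[V | stage 4] = (2+6+8+9)/4 = 25/4.
E[V] = (1/4)·(9) + (1/4)·(29/4) + (1/4)·(9) + (1/4)·(25/4) = 63/8.

63/8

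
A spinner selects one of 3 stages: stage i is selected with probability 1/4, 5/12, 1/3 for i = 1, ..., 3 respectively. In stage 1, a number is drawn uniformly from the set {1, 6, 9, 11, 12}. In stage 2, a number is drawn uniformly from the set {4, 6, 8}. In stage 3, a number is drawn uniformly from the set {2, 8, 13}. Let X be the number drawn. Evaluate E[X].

E[X | stage 1] = (1+6+9+11+12)/5 = 39/5.
E[X | stage 2] = (4+6+8)/3 = 6.
E[X | stage 3] = (2+8+13)/3 = 23/3.
By the law of total expectation,
E[X] = (1/4)·(39/5) + (5/12)·(6) + (1/3)·(23/3) = 1261/180.

1261/180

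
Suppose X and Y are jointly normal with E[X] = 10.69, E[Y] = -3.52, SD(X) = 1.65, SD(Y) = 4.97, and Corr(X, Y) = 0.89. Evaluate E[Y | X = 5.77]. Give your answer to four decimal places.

The regression of Y on X has slope ρ·σ_Y/σ_X and passes through (μ_X, μ_Y).
E[Y | X=5.77] = -3.52 + (0.89)·(4.97/1.65)·(5.77 − (10.69)) = -3.52 + (2.6808)·(-4.92) = -16.7095.

-16.7095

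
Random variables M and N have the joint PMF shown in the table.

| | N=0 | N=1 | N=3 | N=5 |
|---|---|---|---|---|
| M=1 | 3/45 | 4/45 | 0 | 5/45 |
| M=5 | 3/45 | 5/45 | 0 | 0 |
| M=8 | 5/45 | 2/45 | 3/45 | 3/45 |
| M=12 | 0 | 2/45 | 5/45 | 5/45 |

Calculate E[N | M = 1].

P(M = 1) = 4/15.
Σ N·P over the event = 0·(3/45) + 1·(4/45) + 5·(5/45) = 29/45.
E[N | M = 1] = (29/45) / (4/15) = 29/12.

29/12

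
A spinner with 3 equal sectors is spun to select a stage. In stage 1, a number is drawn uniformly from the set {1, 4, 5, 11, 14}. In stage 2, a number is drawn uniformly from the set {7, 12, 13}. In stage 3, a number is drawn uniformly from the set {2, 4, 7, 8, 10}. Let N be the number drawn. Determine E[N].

E[N | stage 1] = (1+4+5+11+14)/5 = 7.
E[N | stage 2] = (7+12+13)/3 = 32/3.
E[N | stage 3] = (2+4+7+8+10)/5 = 31/5.
E[N] = (1/3)·(7) + (1/3)·(32/3) + (1/3)·(31/5) = 358/45.

358/45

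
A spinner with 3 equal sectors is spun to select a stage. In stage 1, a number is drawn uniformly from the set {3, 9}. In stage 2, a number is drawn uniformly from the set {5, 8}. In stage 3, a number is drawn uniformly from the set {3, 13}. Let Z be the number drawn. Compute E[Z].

E[Z | stage 1] = (3+9)/2 = 6.
E[Z | stage 2] = (5+8)/2 = 13/2.
E[Z | stage 3] = (3+13)/2 = 8.
By the law of total expectation,
E[Z] = (1/3)·(6) + (1/3)·(13/2) + (1/3)·(8) = 41/6.

41/6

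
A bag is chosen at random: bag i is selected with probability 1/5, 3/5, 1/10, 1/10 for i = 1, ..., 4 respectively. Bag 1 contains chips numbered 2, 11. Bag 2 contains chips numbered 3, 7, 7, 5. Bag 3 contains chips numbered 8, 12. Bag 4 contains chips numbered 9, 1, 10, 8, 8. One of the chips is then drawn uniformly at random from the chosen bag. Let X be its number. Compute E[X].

E[X | bag 1] = (2+11)/2 = 13/2.
E[X | bag 2] = (3+7+7+5)/4 = 11/2.
E[X | bag 3] = (8+12)/2 = 10.
E[X | bag 4] = (9+1+10+8+8)/5 = 36/5.
E[X] = (1/5)·(13/2) + (3/5)·(11/2) + (1/10)·(10) + (1/10)·(36/5) = 158/25.

158/25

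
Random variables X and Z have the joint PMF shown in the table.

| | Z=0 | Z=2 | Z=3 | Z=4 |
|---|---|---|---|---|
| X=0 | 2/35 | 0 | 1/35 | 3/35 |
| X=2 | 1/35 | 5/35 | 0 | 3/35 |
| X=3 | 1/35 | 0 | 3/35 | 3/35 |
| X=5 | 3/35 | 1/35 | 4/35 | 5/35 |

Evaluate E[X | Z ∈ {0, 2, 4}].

P(Z ∈ {0, 2, 4}) = 27/35.
Summing X·P(X=x,Z=y) over the conditioning event gives 15/7.
E[X | Z ∈ {0, 2, 4}] = (15/7) / (27/35) = 25/9.

25/9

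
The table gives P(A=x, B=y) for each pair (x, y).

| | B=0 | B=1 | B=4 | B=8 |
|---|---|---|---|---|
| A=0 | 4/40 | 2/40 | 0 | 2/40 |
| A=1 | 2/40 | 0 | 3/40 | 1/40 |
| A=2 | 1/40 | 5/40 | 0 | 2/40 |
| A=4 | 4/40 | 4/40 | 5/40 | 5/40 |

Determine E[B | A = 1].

10/3

P(A = 1) = 3/20.
Σ B·P over the event = 0·(2/40) + 4·(3/40) + 8·(1/40) = 1/2.
E[B | A = 1] = (1/2) / (3/20) = 10/3.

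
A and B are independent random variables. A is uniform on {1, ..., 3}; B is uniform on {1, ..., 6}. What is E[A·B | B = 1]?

2

P(B = 1) = 1/6.
Summing AB·P(x,y) over outcomes with B = 1 gives 1/3.
E[A·B | B = 1] = (1/3) / (1/6) = 2.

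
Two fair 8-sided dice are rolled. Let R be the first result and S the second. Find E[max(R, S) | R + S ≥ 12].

113/15

P(R + S ≥ 12) = 15/64.
Summing max(R,S)·P(x,y) over outcomes with R + S ≥ 12 gives 113/64.
E[max(R, S) | R + S ≥ 12] = (113/64) / (15/64) = 113/15.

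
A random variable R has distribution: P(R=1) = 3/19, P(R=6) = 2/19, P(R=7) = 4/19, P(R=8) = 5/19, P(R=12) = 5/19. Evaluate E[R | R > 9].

12

P(R > 9) = 5/19.
Σ over the event: 12·5/19 = 60/19.
E[R | R > 9] = (60/19) / (5/19) = 12.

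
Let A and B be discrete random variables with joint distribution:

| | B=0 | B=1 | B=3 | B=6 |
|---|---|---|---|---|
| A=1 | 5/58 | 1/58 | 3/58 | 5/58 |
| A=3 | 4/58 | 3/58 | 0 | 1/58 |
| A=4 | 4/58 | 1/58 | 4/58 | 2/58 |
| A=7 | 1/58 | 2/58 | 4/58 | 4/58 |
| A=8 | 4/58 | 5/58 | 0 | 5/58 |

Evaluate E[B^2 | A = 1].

104/7

P(A = 1) = 7/29.
Σ B^2·P over the event = 0·(5/58) + 1·(1/58) + 9·(3/58) + 36·(5/58) = 104/29.
E[B^2 | A = 1] = (104/29) / (7/29) = 104/7.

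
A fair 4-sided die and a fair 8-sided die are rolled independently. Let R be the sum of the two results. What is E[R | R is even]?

7

P(R is even) = 1/2.
Σ over the event: 2·1/32 + 4·3/32 + 6·1/8 + 8·1/8 + 10·3/32 + 12·1/32 = 7/2.
E[R | R is even] = (7/2) / (1/2) = 7.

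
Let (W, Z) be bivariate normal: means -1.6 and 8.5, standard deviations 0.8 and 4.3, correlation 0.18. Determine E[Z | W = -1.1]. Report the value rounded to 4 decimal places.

8.9838

The regression of Z on W has slope ρ·σ_Z/σ_W and passes through (μ_W, μ_Z).
E[Z | W=-1.1] = 8.5 + (0.18)·(4.3/0.8)·(-1.1 − (-1.6)) = 8.5 + (0.9675)·(0.5) = 8.9838.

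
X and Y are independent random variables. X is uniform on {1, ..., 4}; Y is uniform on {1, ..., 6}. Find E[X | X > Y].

P(X > Y) = 1/4.
Summing X·P(x,y) over outcomes with X > Y gives 5/6.
E[X | X > Y] = (5/6) / (1/4) = 10/3.

10/3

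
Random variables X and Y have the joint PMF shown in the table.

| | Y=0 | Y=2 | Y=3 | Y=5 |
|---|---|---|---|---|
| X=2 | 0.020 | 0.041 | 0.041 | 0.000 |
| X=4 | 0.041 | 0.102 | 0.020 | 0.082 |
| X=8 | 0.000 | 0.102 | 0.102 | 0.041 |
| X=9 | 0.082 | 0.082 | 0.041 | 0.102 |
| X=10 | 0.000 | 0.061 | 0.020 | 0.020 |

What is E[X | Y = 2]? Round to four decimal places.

P(Y = 2) = 0.388.
Σ X·P over the event = 2·(0.041) + 4·(0.102) + 8·(0.102) + 9·(0.082) + 10·(0.061) = 2.654.
E[X | Y = 2] = (2.654) / (0.388) = 6.8402.

6.8402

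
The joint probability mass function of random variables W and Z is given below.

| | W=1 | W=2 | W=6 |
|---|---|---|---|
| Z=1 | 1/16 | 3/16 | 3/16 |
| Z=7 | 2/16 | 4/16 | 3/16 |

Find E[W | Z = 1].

25/7

P(Z = 1) = 7/16.
Summing W·P(W=x,Z=y) over the conditioning event gives 25/16.
E[W | Z = 1] = (25/16) / (7/16) = 25/7.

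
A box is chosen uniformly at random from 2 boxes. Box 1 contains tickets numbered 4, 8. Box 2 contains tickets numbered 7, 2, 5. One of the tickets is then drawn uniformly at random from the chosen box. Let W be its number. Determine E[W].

E[W | box 1] = (4+8)/2 = 6.
E[W | box 2] = (7+2+5)/3 = 14/3.
E[W] = (1/2)·(6) + (1/2)·(14/3) = 16/3.

16/3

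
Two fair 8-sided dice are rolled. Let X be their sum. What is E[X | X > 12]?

14

P(X > 12) = 5/32.
Σ over the event: 13·1/16 + 14·3/64 + 15·1/32 + 16·1/64 = 35/16.
E[X | X > 12] = (35/16) / (5/32) = 14.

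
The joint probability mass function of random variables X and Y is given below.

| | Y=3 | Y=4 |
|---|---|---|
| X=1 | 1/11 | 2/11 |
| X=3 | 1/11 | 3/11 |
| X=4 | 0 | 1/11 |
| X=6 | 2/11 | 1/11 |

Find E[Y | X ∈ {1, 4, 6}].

P(X ∈ {1, 4, 6}) = 7/11.
Σ Y·P over the event = 3·(1/11) + 4·(2/11) + 4·(1/11) + 3·(2/11) + 4·(1/11) = 25/11.
E[Y | X ∈ {1, 4, 6}] = (25/11) / (7/11) = 25/7.

25/7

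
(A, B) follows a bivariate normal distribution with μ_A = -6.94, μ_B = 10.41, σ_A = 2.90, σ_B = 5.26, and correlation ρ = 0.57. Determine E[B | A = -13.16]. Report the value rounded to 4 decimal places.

For a bivariate normal, E[B | A=x] = μ_B + ρ·(σ_B/σ_A)·(x − μ_A).
E[B | A=-13.16] = 10.41 + (0.57)·(5.26/2.90)·(-13.16 − (-6.94)) = 10.41 + (1.03386)·(-6.22) = 3.9794.

3.9794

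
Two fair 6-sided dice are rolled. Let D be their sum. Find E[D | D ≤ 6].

14/3

P(D ≤ 6) = 5/12.
Σ over the event: 2·1/36 + 3·1/18 + 4·1/12 + 5·1/9 + 6·5/36 = 35/18.
E[D | D ≤ 6] = (35/18) / (5/12) = 14/3.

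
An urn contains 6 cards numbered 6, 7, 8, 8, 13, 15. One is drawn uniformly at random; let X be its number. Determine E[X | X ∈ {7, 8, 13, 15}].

P(X ∈ {7, 8, 13, 15}) = 5/6.
Σ over the event: 7·1/6 + 8·1/3 + 13·1/6 + 15·1/6 = 17/2.
E[X | X ∈ {7, 8, 13, 15}] = (17/2) / (5/6) = 51/5.

51/5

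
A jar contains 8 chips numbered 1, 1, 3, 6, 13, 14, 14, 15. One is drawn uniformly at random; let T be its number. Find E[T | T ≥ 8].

14

P(T ≥ 8) = 1/2.
Σ over the event: 13·1/8 + 14·1/4 + 15·1/8 = 7.
E[T | T ≥ 8] = (7) / (1/2) = 14.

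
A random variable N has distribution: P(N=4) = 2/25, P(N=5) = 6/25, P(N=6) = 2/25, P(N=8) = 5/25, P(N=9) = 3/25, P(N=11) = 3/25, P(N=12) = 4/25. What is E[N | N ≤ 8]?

6

P(N ≤ 8) = 3/5.
Σ over the event: 4·2/25 + 5·6/25 + 6·2/25 + 8·1/5 = 18/5.
E[N | N ≤ 8] = (18/5) / (3/5) = 6.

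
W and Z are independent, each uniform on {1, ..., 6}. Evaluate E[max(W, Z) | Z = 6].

6

P(Z = 6) = 1/6.
Summing max(W,Z)·P(x,y) over outcomes with Z = 6 gives 1.
E[max(W, Z) | Z = 6] = (1) / (1/6) = 6.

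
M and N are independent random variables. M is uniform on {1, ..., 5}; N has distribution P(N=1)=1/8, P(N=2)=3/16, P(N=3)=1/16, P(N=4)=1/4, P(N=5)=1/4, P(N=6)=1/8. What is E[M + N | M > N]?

141/23

P(M > N) = 23/80.
Summing (M+N)·P(x,y) over outcomes with M > N gives 141/80.
E[M + N | M > N] = (141/80) / (23/80) = 141/23.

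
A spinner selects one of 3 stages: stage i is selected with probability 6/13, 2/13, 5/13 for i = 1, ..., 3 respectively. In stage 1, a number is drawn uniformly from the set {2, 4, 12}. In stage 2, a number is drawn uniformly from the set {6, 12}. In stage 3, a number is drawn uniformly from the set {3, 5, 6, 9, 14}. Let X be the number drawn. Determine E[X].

E[X | stage 1] = (2+4+12)/3 = 6.
E[X | stage 2] = (6+12)/2 = 9.
E[X | stage 3] = (3+5+6+9+14)/5 = 37/5.
By the law of total expectation,
E[X] = (6/13)·(6) + (2/13)·(9) + (5/13)·(37/5) = 7.

7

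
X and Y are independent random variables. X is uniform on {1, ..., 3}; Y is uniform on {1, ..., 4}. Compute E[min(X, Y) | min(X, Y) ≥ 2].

7/3

Outcomes with min(X, Y) ≥ 2: (2,2), (2,3), (2,4), (3,2), (3,3), (3,4), each with probability 1/12.
E[min(X, Y) | min(X, Y) ≥ 2] = (2 + 2 + 2 + 2 + 3 + 3) / 6 = 7/3.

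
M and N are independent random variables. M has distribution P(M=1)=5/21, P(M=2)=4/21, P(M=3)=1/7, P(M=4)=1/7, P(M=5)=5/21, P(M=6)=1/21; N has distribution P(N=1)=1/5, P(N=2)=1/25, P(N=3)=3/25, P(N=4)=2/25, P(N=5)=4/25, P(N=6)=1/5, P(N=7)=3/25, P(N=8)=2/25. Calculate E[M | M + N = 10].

215/54

P(M + N = 10) = 18/175.
Summing M·P(x,y) over outcomes with M + N = 10 gives 43/105.
E[M | M + N = 10] = (43/105) / (18/175) = 215/54.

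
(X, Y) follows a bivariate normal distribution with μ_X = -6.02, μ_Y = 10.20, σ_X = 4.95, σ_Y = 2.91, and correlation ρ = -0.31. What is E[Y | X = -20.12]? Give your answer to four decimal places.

The regression of Y on X has slope ρ·σ_Y/σ_X and passes through (μ_X, μ_Y).
E[Y | X=-20.12] = 10.20 + (-0.31)·(2.91/4.95)·(-20.12 − (-6.02)) = 10.20 + (-0.18224)·(-14.1) = 12.7696.

12.7696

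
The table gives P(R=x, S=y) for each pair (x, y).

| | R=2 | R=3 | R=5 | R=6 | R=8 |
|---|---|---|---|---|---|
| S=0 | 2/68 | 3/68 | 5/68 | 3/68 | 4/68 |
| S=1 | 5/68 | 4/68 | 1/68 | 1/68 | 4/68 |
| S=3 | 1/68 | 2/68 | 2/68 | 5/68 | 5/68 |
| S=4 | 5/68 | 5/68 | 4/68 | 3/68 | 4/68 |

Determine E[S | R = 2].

P(R = 2) = 13/68.
Summing S·P(R=x,S=y) over the conditioning event gives 7/17.
E[S | R = 2] = (7/17) / (13/68) = 28/13.

28/13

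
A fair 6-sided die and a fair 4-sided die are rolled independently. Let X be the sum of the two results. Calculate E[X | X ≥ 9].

28/3

P(X ≥ 9) = 1/8.
Σ over the event: 9·1/12 + 10·1/24 = 7/6.
E[X | X ≥ 9] = (7/6) / (1/8) = 28/3.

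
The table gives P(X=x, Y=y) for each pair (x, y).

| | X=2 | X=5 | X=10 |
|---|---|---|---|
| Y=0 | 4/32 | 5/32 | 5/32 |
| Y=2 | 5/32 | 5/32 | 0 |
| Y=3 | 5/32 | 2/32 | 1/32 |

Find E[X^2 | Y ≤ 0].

641/14

P(Y ≤ 0) = 7/16.
Summing X^2·P(X=x,Y=y) over the conditioning event gives 641/32.
E[X^2 | Y ≤ 0] = (641/32) / (7/16) = 641/14.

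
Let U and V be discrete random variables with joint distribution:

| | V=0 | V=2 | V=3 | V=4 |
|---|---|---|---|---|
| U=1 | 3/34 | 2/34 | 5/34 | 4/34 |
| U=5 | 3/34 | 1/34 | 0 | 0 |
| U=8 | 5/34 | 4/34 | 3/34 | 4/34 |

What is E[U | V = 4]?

9/2

P(V = 4) = 4/17.
Summing U·P(U=x,V=y) over the conditioning event gives 18/17.
E[U | V = 4] = (18/17) / (4/17) = 9/2.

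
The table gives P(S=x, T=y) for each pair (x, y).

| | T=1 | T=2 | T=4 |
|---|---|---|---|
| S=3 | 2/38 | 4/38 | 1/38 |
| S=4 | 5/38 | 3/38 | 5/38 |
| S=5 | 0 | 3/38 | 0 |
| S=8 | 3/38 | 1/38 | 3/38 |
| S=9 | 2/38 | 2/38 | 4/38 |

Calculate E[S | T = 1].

P(T = 1) = 6/19.
Σ S·P over the event = 3·(2/38) + 4·(5/38) + 8·(3/38) + 9·(2/38) = 34/19.
E[S | T = 1] = (34/19) / (6/19) = 17/3.

17/3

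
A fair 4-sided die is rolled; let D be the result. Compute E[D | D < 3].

Given D < 3, D is equally likely to be any of {1, 2}.
E[D | D < 3] = (1 + 2) / 2 = 3/2.

3/2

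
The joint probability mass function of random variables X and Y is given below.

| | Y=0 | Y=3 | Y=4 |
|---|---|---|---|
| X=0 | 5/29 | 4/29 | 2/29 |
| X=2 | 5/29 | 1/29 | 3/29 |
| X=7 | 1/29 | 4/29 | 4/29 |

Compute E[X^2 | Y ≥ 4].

208/9

P(Y ≥ 4) = 9/29.
Summing X^2·P(X=x,Y=y) over the conditioning event gives 208/29.
E[X^2 | Y ≥ 4] = (208/29) / (9/29) = 208/9.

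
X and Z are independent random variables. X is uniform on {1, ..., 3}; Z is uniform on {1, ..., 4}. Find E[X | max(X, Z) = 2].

Outcomes with max(X, Z) = 2: (1,2), (2,1), (2,2), each with probability 1/12.
E[X | max(X, Z) = 2] = (1 + 2 + 2) / 3 = 5/3.

5/3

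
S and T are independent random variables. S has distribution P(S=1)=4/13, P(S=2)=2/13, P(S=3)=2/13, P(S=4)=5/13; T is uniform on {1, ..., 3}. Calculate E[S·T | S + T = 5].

44/9

P(S + T = 5) = 3/13.
Summing ST·P(x,y) over outcomes with S + T = 5 gives 44/39.
E[S·T | S + T = 5] = (44/39) / (3/13) = 44/9.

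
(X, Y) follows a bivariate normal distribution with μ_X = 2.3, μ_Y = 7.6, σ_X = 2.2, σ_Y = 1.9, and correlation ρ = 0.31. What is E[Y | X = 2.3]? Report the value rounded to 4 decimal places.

7.6000

E[Y | X=x] = μ_Y + ρ(σ_Y/σ_X)(x − μ_X) for jointly normal variables.
E[Y | X=2.3] = 7.6 + (0.31)·(1.9/2.2)·(2.3 − (2.3)) = 7.6 + (0.26773)·(0) = 7.6000.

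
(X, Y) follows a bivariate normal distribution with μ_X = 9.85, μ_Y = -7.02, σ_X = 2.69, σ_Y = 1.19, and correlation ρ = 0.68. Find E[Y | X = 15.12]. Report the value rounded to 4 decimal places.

For a bivariate normal, E[Y | X=x] = μ_Y + ρ·(σ_Y/σ_X)·(x − μ_X).
E[Y | X=15.12] = -7.02 + (0.68)·(1.19/2.69)·(15.12 − (9.85)) = -7.02 + (0.30082)·(5.27) = -5.4347.

-5.4347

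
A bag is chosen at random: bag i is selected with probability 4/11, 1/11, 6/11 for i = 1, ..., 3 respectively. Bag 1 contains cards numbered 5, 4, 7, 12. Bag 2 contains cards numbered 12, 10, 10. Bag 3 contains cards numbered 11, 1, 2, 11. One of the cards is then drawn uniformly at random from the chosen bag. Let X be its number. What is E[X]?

E[X | bag 1] = (5+4+7+12)/4 = 7.
E[X | bag 2] = (12+10+10)/3 = 32/3.
E[X | bag 3] = (11+1+2+11)/4 = 25/4.
By the law of total expectation,
E[X] = (4/11)·(7) + (1/11)·(32/3) + (6/11)·(25/4) = 457/66.

457/66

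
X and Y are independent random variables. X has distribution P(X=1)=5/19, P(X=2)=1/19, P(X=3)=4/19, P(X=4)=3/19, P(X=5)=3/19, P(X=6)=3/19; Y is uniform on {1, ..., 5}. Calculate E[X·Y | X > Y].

P(X > Y) = 9/19.
Summing XY·P(x,y) over outcomes with X > Y gives 106/19.
E[X·Y | X > Y] = (106/19) / (9/19) = 106/9.

106/9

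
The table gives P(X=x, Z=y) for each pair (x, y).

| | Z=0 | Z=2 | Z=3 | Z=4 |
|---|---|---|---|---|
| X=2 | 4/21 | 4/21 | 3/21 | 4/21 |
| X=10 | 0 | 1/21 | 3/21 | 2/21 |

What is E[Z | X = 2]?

P(X = 2) = 5/7.
Σ Z·P over the event = 0·(4/21) + 2·(4/21) + 3·(3/21) + 4·(4/21) = 11/7.
E[Z | X = 2] = (11/7) / (5/7) = 11/5.

11/5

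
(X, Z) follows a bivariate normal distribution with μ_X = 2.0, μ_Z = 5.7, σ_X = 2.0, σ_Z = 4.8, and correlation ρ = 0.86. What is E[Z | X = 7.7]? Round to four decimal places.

17.4648

E[Z | X=x] = μ_Z + ρ(σ_Z/σ_X)(x − μ_X) for jointly normal variables.
E[Z | X=7.7] = 5.7 + (0.86)·(4.8/2.0)·(7.7 − (2.0)) = 5.7 + (2.064)·(5.7) = 17.4648.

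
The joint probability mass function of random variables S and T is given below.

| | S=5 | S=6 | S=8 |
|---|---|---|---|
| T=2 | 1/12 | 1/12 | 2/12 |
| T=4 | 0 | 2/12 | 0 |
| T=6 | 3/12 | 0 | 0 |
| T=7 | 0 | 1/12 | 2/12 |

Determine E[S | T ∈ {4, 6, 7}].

49/8

P(T ∈ {4, 6, 7}) = 2/3.
Σ S·P over the event = 5·(3/12) + 6·(2/12) + 6·(1/12) + 8·(2/12) = 49/12.
E[S | T ∈ {4, 6, 7}] = (49/12) / (2/3) = 49/8.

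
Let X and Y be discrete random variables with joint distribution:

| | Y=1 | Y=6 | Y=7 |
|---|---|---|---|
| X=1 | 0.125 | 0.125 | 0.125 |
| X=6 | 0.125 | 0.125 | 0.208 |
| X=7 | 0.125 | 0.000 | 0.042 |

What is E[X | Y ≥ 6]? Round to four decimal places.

P(Y ≥ 6) = 0.625.
Summing X·P(X=x,Y=y) over the conditioning event gives 2.542.
E[X | Y ≥ 6] = (2.542) / (0.625) = 4.0672.

4.0672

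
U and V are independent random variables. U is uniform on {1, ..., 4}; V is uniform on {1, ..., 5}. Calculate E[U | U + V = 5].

P(U + V = 5) = 1/5.
Summing U·P(x,y) over outcomes with U + V = 5 gives 1/2.
E[U | U + V = 5] = (1/2) / (1/5) = 5/2.

5/2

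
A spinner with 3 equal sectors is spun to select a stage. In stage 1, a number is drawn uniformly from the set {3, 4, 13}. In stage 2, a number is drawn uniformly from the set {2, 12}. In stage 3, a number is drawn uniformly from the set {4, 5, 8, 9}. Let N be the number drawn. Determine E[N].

121/18

E[N | stage 1] = (3+4+13)/3 = 20/3.
E[N | stage 2] = (2+12)/2 = 7.
E[N | stage 3] = (4+5+8+9)/4 = 13/2.
By the law of total expectation,
E[N] = (1/3)·(20/3) + (1/3)·(7) + (1/3)·(13/2) = 121/18.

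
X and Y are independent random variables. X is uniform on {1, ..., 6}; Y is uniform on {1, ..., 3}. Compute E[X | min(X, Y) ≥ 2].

Outcomes with min(X, Y) ≥ 2: (2,2), (2,3), (3,2), (3,3), (4,2), (4,3), (5,2), (5,3), (6,2), (6,3), each with probability 1/18.
E[X | min(X, Y) ≥ 2] = (2 + 2 + 3 + 3 + 4 + 4 + 5 + 5 + 6 + 6) / 10 = 4.

4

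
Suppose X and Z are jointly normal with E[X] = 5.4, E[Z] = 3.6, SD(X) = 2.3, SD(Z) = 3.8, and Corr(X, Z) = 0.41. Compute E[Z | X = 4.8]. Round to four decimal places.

For a bivariate normal, E[Z | X=x] = μ_Z + ρ·(σ_Z/σ_X)·(x − μ_X).
E[Z | X=4.8] = 3.6 + (0.41)·(3.8/2.3)·(4.8 − (5.4)) = 3.6 + (0.67739)·(-0.6) = 3.1936.

3.1936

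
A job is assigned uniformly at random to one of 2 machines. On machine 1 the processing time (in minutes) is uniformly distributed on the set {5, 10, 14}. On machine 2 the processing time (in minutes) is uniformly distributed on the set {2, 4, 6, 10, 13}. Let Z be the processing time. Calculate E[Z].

E[Z | machine 1] = (5+10+14)/3 = 29/3.
E[Z | machine 2] = (2+4+6+10+13)/5 = 7.
E[Z] = (1/2)·(29/3) + (1/2)·(7) = 25/3.

25/3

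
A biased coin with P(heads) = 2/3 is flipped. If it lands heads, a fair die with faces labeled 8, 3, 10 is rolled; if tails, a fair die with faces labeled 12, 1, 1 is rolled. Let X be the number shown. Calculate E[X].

E[X | heads] = (8+3+10)/3 = 7.
E[X | tails] = (12+1+1)/3 = 14/3.
E[X] = (2/3)·(7) + (1/3)·(14/3) = 56/9.

56/9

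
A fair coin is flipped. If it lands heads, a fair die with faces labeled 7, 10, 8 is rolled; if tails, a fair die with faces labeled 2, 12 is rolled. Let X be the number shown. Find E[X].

E[X | heads] = (7+10+8)/3 = 25/3.
E[X | tails] = (2+12)/2 = 7.
By the law of total expectation,
E[X] = (1/2)·(25/3) + (1/2)·(7) = 23/3.

23/3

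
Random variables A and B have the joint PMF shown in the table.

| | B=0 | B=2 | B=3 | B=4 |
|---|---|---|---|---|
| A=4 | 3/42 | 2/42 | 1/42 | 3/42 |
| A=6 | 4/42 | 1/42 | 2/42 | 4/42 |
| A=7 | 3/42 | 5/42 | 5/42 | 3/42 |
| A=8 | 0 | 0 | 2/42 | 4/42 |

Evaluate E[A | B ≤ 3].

173/28

P(B ≤ 3) = 2/3.
Summing A·P(A=x,B=y) over the conditioning event gives 173/42.
E[A | B ≤ 3] = (173/42) / (2/3) = 173/28.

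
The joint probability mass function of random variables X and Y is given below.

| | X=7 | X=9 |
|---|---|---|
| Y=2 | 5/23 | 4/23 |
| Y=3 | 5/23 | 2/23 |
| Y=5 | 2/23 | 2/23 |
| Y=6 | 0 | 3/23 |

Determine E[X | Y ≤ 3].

P(Y ≤ 3) = 16/23.
Σ X·P over the event = 7·(5/23) + 7·(5/23) + 9·(4/23) + 9·(2/23) = 124/23.
E[X | Y ≤ 3] = (124/23) / (16/23) = 31/4.

31/4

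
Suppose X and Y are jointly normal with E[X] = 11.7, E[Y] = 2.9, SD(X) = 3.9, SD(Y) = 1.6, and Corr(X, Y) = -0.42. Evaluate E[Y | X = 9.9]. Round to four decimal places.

E[Y | X=x] = μ_Y + ρ(σ_Y/σ_X)(x − μ_X) for jointly normal variables.
E[Y | X=9.9] = 2.9 + (-0.42)·(1.6/3.9)·(9.9 − (11.7)) = 2.9 + (-0.17231)·(-1.8) = 3.2102.

3.2102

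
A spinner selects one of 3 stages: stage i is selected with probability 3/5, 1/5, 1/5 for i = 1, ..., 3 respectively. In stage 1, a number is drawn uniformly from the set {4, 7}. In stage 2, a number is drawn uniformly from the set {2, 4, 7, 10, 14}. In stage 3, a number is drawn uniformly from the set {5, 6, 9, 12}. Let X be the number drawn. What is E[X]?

319/50

E[X | stage 1] = (4+7)/2 = 11/2.
E[X | stage 2] = (2+4+7+10+14)/5 = 37/5.
E[X | stage 3] = (5+6+9+12)/4 = 8.
By the law of total expectation,
E[X] = (3/5)·(11/2) + (1/5)·(37/5) + (1/5)·(8) = 319/50.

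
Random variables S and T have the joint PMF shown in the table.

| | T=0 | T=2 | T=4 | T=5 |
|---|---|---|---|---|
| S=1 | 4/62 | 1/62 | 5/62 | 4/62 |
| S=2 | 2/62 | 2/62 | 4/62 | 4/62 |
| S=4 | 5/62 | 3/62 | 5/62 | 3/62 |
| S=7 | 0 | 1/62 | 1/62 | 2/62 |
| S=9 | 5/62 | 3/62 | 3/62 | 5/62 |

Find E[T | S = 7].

4

P(S = 7) = 2/31.
Σ T·P over the event = 2·(1/62) + 4·(1/62) + 5·(2/62) = 8/31.
E[T | S = 7] = (8/31) / (2/31) = 4.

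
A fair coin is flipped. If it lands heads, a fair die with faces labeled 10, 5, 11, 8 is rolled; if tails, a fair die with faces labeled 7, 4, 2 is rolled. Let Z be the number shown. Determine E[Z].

E[Z | heads] = (10+5+11+8)/4 = 17/2.
E[Z | tails] = (7+4+2)/3 = 13/3.
By the law of total expectation,
E[Z] = (1/2)·(17/2) + (1/2)·(13/3) = 77/12.

77/12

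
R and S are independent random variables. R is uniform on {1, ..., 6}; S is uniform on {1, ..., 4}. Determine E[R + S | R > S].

47/7

P(R > S) = 7/12.
Summing (R+S)·P(x,y) over outcomes with R > S gives 47/12.
E[R + S | R > S] = (47/12) / (7/12) = 47/7.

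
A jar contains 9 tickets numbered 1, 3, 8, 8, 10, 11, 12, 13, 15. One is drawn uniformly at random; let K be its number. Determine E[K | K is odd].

P(K is odd) = 5/9.
Σ over the event: 1·1/9 + 3·1/9 + 11·1/9 + 13·1/9 + 15·1/9 = 43/9.
E[K | K is odd] = (43/9) / (5/9) = 43/5.

43/5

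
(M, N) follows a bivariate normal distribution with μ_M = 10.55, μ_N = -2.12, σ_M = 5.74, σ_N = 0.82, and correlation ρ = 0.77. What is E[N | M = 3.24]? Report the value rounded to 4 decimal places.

E[N | M=x] = μ_N + ρ(σ_N/σ_M)(x − μ_M) for jointly normal variables.
E[N | M=3.24] = -2.12 + (0.77)·(0.82/5.74)·(3.24 − (10.55)) = -2.12 + (0.11)·(-7.31) = -2.9241.

-2.9241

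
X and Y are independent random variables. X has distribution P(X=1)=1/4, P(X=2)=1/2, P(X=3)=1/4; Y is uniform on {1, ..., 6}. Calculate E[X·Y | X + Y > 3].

161/20

P(X + Y > 3) = 5/6.
Summing XY·P(x,y) over outcomes with X + Y > 3 gives 161/24.
E[X·Y | X + Y > 3] = (161/24) / (5/6) = 161/20.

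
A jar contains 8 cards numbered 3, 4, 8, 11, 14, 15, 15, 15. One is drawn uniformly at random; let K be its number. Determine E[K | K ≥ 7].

13

P(K ≥ 7) = 3/4.
Σ over the event: 8·1/8 + 11·1/8 + 14·1/8 + 15·3/8 = 39/4.
E[K | K ≥ 7] = (39/4) / (3/4) = 13.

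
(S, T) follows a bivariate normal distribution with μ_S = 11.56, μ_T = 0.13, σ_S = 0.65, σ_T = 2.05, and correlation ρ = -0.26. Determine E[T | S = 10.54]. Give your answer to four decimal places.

The regression of T on S has slope ρ·σ_T/σ_S and passes through (μ_S, μ_T).
E[T | S=10.54] = 0.13 + (-0.26)·(2.05/0.65)·(10.54 − (11.56)) = 0.13 + (-0.82)·(-1.02) = 0.9664.

0.9664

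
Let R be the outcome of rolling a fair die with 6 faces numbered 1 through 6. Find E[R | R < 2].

Given R < 2, R is equally likely to be any of {1}.
E[R | R < 2] = (1) / 1 = 1.

1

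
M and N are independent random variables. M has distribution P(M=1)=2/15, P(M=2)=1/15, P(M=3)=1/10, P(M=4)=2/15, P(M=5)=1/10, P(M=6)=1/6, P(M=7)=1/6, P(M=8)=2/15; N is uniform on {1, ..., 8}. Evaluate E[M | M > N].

P(M > N) = 23/48.
Summing M·P(x,y) over outcomes with M > N gives 119/40.
E[M | M > N] = (119/40) / (23/48) = 714/115.

714/115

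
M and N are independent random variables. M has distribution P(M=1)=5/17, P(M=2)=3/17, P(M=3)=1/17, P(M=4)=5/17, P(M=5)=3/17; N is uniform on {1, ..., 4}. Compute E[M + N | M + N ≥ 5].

P(M + N ≥ 5) = 23/34.
Summing (M+N)·P(x,y) over outcomes with M + N ≥ 5 gives 74/17.
E[M + N | M + N ≥ 5] = (74/17) / (23/34) = 148/23.

148/23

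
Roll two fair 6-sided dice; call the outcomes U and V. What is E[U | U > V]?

P(U > V) = 5/12.
Summing U·P(x,y) over outcomes with U > V gives 35/18.
E[U | U > V] = (35/18) / (5/12) = 14/3.

14/3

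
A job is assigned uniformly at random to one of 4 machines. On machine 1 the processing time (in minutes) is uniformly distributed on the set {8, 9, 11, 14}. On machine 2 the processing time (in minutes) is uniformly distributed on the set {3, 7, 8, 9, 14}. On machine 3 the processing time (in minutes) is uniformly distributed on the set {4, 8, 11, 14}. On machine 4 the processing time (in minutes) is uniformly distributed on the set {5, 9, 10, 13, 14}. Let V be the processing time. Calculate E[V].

E[V | machine 1] = (8+9+11+14)/4 = 21/2.
E[V | machine 2] = (3+7+8+9+14)/5 = 41/5.
E[V | machine 3] = (4+8+11+14)/4 = 37/4.
E[V | machine 4] = (5+9+10+13+14)/5 = 51/5.
By the law of total expectation,
E[V] = (1/4)·(21/2) + (1/4)·(41/5) + (1/4)·(37/4) + (1/4)·(51/5) = 763/80.

763/80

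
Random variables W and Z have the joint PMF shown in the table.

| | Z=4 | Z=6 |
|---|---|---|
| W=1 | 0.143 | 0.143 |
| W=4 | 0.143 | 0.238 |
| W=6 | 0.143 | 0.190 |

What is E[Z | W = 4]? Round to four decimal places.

5.2493

P(W = 4) = 0.381.
Σ Z·P over the event = 4·(0.143) + 6·(0.238) = 2.000.
E[Z | W = 4] = (2.000) / (0.381) = 5.2493.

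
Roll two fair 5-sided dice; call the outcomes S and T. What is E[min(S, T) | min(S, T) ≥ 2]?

23/8

P(min(S, T) ≥ 2) = 16/25.
Summing min(S,T)·P(x,y) over outcomes with min(S, T) ≥ 2 gives 46/25.
E[min(S, T) | min(S, T) ≥ 2] = (46/25) / (16/25) = 23/8.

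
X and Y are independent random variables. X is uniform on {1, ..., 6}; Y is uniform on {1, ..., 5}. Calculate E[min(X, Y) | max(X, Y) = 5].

25/9

P(max(X, Y) = 5) = 3/10.
Summing min(X,Y)·P(x,y) over outcomes with max(X, Y) = 5 gives 5/6.
E[min(X, Y) | max(X, Y) = 5] = (5/6) / (3/10) = 25/9.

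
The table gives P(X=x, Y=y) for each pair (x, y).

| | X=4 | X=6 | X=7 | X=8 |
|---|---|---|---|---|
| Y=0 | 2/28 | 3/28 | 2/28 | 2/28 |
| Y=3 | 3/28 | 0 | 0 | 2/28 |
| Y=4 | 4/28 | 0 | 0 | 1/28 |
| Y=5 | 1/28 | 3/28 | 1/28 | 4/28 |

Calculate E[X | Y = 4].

24/5

P(Y = 4) = 5/28.
Σ X·P over the event = 4·(4/28) + 8·(1/28) = 6/7.
E[X | Y = 4] = (6/7) / (5/28) = 24/5.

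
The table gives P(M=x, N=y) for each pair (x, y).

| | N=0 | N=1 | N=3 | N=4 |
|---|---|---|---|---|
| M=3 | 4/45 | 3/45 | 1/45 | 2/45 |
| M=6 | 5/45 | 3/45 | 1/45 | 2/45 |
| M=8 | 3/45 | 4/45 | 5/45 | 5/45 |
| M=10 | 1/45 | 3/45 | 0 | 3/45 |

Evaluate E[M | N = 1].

89/13

P(N = 1) = 13/45.
Σ M·P over the event = 3·(3/45) + 6·(3/45) + 8·(4/45) + 10·(3/45) = 89/45.
E[M | N = 1] = (89/45) / (13/45) = 89/13.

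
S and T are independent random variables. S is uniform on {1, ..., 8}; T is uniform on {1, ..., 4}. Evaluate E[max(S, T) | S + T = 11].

15/2

Outcomes with S + T = 11: (7,4), (8,3), each with probability 1/32.
E[max(S, T) | S + T = 11] = (7 + 8) / 2 = 15/2.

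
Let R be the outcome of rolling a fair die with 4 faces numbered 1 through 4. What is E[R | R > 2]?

Given R > 2, R is equally likely to be any of {3, 4}.
E[R | R > 2] = (3 + 4) / 2 = 7/2.

7/2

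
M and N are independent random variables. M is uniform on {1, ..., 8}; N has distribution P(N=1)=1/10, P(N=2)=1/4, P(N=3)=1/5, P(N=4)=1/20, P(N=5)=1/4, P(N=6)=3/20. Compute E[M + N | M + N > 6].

1057/111

P(M + N > 6) = 111/160.
Summing (M+N)·P(x,y) over outcomes with M + N > 6 gives 1057/160.
E[M + N | M + N > 6] = (1057/160) / (111/160) = 1057/111.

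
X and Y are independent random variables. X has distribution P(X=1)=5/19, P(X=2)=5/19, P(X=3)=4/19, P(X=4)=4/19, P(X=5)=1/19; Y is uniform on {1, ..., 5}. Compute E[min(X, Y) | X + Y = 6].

P(X + Y = 6) = 1/5.
Summing min(X,Y)·P(x,y) over outcomes with X + Y = 6 gives 36/95.
E[min(X, Y) | X + Y = 6] = (36/95) / (1/5) = 36/19.

36/19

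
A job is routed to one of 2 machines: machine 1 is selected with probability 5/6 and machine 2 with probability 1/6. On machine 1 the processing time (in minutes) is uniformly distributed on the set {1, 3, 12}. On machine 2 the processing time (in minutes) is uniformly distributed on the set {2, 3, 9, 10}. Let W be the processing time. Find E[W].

E[W | machine 1] = (1+3+12)/3 = 16/3.
E[W | machine 2] = (2+3+9+10)/4 = 6.
By the law of total expectation,
E[W] = (5/6)·(16/3) + (1/6)·(6) = 49/9.

49/9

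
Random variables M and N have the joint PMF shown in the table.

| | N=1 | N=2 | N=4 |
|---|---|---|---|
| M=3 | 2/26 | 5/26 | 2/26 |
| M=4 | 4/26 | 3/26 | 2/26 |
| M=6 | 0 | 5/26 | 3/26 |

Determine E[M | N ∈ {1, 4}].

P(N ∈ {1, 4}) = 1/2.
Σ M·P over the event = 3·(2/26) + 3·(2/26) + 4·(4/26) + 4·(2/26) + 6·(3/26) = 27/13.
E[M | N ∈ {1, 4}] = (27/13) / (1/2) = 54/13.

54/13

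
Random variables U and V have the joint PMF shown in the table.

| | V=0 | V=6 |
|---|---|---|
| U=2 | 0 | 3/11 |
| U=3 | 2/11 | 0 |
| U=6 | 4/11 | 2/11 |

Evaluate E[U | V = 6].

P(V = 6) = 5/11.
Σ U·P over the event = 2·(3/11) + 6·(2/11) = 18/11.
E[U | V = 6] = (18/11) / (5/11) = 18/5.

18/5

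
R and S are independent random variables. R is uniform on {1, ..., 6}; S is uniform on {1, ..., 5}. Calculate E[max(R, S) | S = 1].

7/2

Outcomes with S = 1: (1,1), (2,1), (3,1), (4,1), (5,1), (6,1), each with probability 1/30.
E[max(R, S) | S = 1] = (1 + 2 + 3 + 4 + 5 + 6) / 6 = 7/2.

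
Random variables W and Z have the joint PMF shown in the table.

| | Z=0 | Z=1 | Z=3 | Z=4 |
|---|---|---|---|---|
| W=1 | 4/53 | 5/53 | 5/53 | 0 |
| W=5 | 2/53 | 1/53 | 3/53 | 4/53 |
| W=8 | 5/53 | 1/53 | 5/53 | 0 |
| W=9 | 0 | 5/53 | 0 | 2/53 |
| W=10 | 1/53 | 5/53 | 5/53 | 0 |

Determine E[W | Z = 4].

P(Z = 4) = 6/53.
Summing W·P(W=x,Z=y) over the conditioning event gives 38/53.
E[W | Z = 4] = (38/53) / (6/53) = 19/3.

19/3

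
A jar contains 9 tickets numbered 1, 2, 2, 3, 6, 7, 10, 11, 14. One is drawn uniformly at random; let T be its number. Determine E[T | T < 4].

P(T < 4) = 4/9.
Σ over the event: 1·1/9 + 2·2/9 + 3·1/9 = 8/9.
E[T | T < 4] = (8/9) / (4/9) = 2.

2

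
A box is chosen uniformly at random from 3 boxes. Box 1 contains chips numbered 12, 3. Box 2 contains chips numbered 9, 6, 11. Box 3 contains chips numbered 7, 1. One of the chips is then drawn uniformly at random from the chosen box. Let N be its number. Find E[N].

121/18

E[N | box 1] = (12+3)/2 = 15/2.
E[N | box 2] = (9+6+11)/3 = 26/3.
E[N | box 3] = (7+1)/2 = 4.
By the law of total expectation,
E[N] = (1/3)·(15/2) + (1/3)·(26/3) + (1/3)·(4) = 121/18.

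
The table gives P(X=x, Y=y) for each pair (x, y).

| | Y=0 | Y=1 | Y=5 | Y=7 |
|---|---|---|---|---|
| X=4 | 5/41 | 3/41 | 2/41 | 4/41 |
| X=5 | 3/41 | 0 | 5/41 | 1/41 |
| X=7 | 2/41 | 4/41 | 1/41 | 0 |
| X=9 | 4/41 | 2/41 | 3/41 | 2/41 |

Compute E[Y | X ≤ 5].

P(X ≤ 5) = 23/41.
Σ Y·P over the event = 0·(5/41) + 1·(3/41) + 5·(2/41) + 7·(4/41) + 0·(3/41) + 5·(5/41) + 7·(1/41) = 73/41.
E[Y | X ≤ 5] = (73/41) / (23/41) = 73/23.

73/23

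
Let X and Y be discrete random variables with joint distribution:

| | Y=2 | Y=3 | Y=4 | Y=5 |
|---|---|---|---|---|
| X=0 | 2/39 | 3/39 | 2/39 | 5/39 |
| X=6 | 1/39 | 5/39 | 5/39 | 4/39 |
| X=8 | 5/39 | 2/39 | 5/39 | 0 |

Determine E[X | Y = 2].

P(Y = 2) = 8/39.
Σ X·P over the event = 0·(2/39) + 6·(1/39) + 8·(5/39) = 46/39.
E[X | Y = 2] = (46/39) / (8/39) = 23/4.

23/4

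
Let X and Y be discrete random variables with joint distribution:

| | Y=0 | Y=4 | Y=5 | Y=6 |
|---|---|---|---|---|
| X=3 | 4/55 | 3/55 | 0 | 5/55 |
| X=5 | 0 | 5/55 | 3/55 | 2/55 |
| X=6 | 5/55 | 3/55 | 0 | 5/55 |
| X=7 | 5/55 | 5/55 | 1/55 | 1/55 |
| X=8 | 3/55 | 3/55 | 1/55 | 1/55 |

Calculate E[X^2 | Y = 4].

697/19

P(Y = 4) = 19/55.
Σ X^2·P over the event = 9·(3/55) + 25·(5/55) + 36·(3/55) + 49·(5/55) + 64·(3/55) = 697/55.
E[X^2 | Y = 4] = (697/55) / (19/55) = 697/19.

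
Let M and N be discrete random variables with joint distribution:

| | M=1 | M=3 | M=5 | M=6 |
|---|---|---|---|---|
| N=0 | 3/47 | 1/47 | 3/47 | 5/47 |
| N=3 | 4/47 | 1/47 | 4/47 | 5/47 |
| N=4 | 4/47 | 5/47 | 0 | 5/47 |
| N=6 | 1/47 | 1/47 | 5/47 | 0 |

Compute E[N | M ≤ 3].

P(M ≤ 3) = 20/47.
Σ N·P over the event = 0·(3/47) + 3·(4/47) + 4·(4/47) + 6·(1/47) + 0·(1/47) + 3·(1/47) + 4·(5/47) + 6·(1/47) = 63/47.
E[N | M ≤ 3] = (63/47) / (20/47) = 63/20.

63/20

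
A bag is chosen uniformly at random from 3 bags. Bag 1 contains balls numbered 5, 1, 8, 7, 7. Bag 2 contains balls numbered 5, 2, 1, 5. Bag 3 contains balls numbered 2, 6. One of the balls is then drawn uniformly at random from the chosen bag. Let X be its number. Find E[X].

E[X | bag 1] = (5+1+8+7+7)/5 = 28/5.
E[X | bag 2] = (5+2+1+5)/4 = 13/4.
E[X | bag 3] = (2+6)/2 = 4.
E[X] = (1/3)·(28/5) + (1/3)·(13/4) + (1/3)·(4) = 257/60.

257/60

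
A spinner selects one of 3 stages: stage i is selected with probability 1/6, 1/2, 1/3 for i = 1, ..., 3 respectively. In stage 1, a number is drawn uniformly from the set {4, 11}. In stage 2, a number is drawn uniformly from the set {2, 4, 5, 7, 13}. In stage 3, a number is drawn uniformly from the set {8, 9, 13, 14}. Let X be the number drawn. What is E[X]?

481/60

E[X | stage 1] = (4+11)/2 = 15/2.
E[X | stage 2] = (2+4+5+7+13)/5 = 31/5.
E[X | stage 3] = (8+9+13+14)/4 = 11.
E[X] = (1/6)·(15/2) + (1/2)·(31/5) + (1/3)·(11) = 481/60.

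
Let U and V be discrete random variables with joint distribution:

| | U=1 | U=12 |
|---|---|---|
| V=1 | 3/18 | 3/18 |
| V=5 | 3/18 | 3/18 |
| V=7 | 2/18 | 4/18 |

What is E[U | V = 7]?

25/3

P(V = 7) = 1/3.
Σ U·P over the event = 1·(2/18) + 12·(4/18) = 25/9.
E[U | V = 7] = (25/9) / (1/3) = 25/3.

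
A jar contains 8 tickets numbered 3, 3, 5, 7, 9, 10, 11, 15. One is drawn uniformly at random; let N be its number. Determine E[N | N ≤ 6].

11/3

P(N ≤ 6) = 3/8.
Σ over the event: 3·1/4 + 5·1/8 = 11/8.
E[N | N ≤ 6] = (11/8) / (3/8) = 11/3.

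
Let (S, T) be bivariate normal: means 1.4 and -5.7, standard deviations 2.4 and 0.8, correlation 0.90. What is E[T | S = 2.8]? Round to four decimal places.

-5.2800

The regression of T on S has slope ρ·σ_T/σ_S and passes through (μ_S, μ_T).
E[T | S=2.8] = -5.7 + (0.90)·(0.8/2.4)·(2.8 − (1.4)) = -5.7 + (0.3)·(1.4) = -5.2800.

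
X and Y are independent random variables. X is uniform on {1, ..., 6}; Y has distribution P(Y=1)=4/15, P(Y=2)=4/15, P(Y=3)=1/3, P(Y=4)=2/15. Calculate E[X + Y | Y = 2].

11/2

P(Y = 2) = 4/15.
Summing (X+Y)·P(x,y) over outcomes with Y = 2 gives 22/15.
E[X + Y | Y = 2] = (22/15) / (4/15) = 11/2.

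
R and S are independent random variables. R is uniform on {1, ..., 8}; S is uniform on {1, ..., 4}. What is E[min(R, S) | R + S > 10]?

P(R + S > 10) = 3/32.
Summing min(R,S)·P(x,y) over outcomes with R + S > 10 gives 11/32.
E[min(R, S) | R + S > 10] = (11/32) / (3/32) = 11/3.

11/3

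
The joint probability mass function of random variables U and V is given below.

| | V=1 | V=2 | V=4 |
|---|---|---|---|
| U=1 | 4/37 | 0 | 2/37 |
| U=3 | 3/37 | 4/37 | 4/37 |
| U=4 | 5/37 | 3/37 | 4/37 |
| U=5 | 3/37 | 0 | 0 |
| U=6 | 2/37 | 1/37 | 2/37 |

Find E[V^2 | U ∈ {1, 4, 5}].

40/7

P(U ∈ {1, 4, 5}) = 21/37.
Summing V^2·P(U=x,V=y) over the conditioning event gives 120/37.
E[V^2 | U ∈ {1, 4, 5}] = (120/37) / (21/37) = 40/7.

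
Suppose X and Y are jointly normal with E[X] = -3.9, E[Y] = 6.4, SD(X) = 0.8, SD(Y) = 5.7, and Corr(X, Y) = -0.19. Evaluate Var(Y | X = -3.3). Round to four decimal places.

The conditional variance in a bivariate normal is σ_Y²(1 − ρ²), independent of x.
Var(Y | X=-3.3) = (5.7)²·(1 − (-0.19)²) = 32.49·0.9639 = 31.3171.

31.3171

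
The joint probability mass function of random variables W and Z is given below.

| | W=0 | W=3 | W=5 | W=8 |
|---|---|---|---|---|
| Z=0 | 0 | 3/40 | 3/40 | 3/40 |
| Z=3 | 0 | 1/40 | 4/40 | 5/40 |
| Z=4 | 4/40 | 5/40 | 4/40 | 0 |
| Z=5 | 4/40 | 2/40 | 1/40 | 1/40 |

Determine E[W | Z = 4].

35/13

P(Z = 4) = 13/40.
Σ W·P over the event = 0·(4/40) + 3·(5/40) + 5·(4/40) = 7/8.
E[W | Z = 4] = (7/8) / (13/40) = 35/13.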